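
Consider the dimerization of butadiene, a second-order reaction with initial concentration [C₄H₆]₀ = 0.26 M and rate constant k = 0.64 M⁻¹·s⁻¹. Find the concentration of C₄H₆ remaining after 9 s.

0.1041 M

Step 1: For a second-order reaction: 1/[C₄H₆] = 1/[C₄H₆]₀ + kt
Step 2: 1/[C₄H₆] = 1/0.26 + 0.64 × 9
Step 3: 1/[C₄H₆] = 3.846 + 5.76 = 9.606
Step 4: [C₄H₆] = 1/9.606 = 0.1041 M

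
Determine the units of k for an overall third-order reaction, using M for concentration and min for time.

M⁻²·min⁻¹

Step 1: For overall order n, rate = k × (concentration)^n.
Step 2: Rate has units M·min⁻¹; concentration term has units M^3.
Step 3: k = rate / (concentration)^n, so units of k = M^(1-3)·min⁻¹ = M⁻²·min⁻¹.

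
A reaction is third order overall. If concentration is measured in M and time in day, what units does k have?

M⁻²·day⁻¹

Step 1: For overall order n, rate = k × (concentration)^n.
Step 2: Rate has units M·day⁻¹; concentration term has units M^3.
Step 3: k = rate / (concentration)^n, so units of k = M^(1-3)·day⁻¹ = M⁻²·day⁻¹.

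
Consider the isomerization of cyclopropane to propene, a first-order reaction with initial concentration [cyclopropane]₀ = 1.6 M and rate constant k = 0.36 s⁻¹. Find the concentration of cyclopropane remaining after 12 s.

0.02128 M

Step 1: For a first-order reaction: [cyclopropane] = [cyclopropane]₀ × e^(-kt)
Step 2: [cyclopropane] = 1.6 × e^(-0.36 × 12)
Step 3: [cyclopropane] = 1.6 × e^(-4.32)
Step 4: [cyclopropane] = 1.6 × 0.0132999 = 0.02128 M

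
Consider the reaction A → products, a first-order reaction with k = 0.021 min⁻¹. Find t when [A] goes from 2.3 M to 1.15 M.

33.01 min

Step 1: For first-order: t = ln([A]₀/[A])/k
Step 2: t = ln(2.3/1.15)/0.021
Step 3: t = ln(2)/0.021
Step 4: t = 0.6931/0.021 = 33.01 min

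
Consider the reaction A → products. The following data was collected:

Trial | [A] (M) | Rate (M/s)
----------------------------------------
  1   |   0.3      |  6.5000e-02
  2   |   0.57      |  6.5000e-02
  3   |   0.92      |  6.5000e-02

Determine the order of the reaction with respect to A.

zeroth order (0)

Step 1: Compare trials - when concentration changes, rate stays constant.
Step 2: rate₂/rate₁ = 6.5000e-02/6.5000e-02 = 1
Step 3: [A]₂/[A]₁ = 0.57/0.3 = 1.9
Step 4: Since rate ratio ≈ (conc ratio)^0, the reaction is zeroth order.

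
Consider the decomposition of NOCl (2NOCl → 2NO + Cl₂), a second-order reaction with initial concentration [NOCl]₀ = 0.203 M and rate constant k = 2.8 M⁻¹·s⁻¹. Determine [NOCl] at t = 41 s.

0.008352 M

Step 1: For a second-order reaction: 1/[NOCl] = 1/[NOCl]₀ + kt
Step 2: 1/[NOCl] = 1/0.203 + 2.8 × 41
Step 3: 1/[NOCl] = 4.926 + 114.8 = 119.7
Step 4: [NOCl] = 1/119.7 = 0.008352 M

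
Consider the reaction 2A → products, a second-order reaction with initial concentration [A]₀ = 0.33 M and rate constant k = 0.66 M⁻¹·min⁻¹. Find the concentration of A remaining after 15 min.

0.07734 M

Step 1: For a second-order reaction: 1/[A] = 1/[A]₀ + kt
Step 2: 1/[A] = 1/0.33 + 0.66 × 15
Step 3: 1/[A] = 3.03 + 9.9 = 12.93
Step 4: [A] = 1/12.93 = 0.07734 M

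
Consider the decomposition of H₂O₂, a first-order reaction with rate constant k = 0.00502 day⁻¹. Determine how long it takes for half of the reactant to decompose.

138.1 day

Step 1: For a first-order reaction, t₁/₂ = ln(2)/k
Step 2: t₁/₂ = ln(2)/0.00502
Step 3: t₁/₂ = 0.6931/0.00502 = 138.1 day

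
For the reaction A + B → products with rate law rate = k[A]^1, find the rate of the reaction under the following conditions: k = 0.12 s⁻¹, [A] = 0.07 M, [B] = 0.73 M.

0.0084 M/s

Step 1: The rate law is rate = k[A]^1
Step 2: Note that the rate does not depend on [B] (zero order in B).
Step 3: rate = 0.12 × (0.07)^1 = 0.0084 M/s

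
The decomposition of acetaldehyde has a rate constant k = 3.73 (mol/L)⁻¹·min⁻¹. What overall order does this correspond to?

second order (2)

Step 1: The units of k for an nth-order reaction are (concentration)^(1-n)·(time)⁻¹.
Step 2: Here k has units (mol/L)⁻¹·min⁻¹, so the concentration exponent is -1.
Step 3: 1 - n = -1 ⇒ n = 2. The reaction is second order.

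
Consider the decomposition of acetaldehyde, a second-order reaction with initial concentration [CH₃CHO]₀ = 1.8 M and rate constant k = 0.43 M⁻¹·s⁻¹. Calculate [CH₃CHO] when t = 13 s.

0.1627 M

Step 1: For a second-order reaction: 1/[CH₃CHO] = 1/[CH₃CHO]₀ + kt
Step 2: 1/[CH₃CHO] = 1/1.8 + 0.43 × 13
Step 3: 1/[CH₃CHO] = 0.5556 + 5.59 = 6.146
Step 4: [CH₃CHO] = 1/6.146 = 0.1627 M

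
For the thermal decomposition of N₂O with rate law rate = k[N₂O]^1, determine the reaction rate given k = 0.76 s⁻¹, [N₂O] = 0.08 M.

0.0608 M/s

Step 1: Identify the rate law: rate = k[N₂O]^1
Step 2: Substitute values: rate = 0.76 × (0.08)^1
Step 3: Calculate: rate = 0.76 × 0.08 = 0.0608 M/s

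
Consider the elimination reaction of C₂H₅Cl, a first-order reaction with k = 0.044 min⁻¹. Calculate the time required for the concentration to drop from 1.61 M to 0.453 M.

28.82 min

Step 1: For first-order: t = ln([C₂H₅Cl]₀/[C₂H₅Cl])/k
Step 2: t = ln(1.61/0.453)/0.044
Step 3: t = ln(3.554)/0.044
Step 4: t = 1.268/0.044 = 28.82 min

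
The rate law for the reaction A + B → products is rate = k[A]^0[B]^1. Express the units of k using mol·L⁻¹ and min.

min⁻¹

Step 1: Overall order = 0 + 1 = 1.
Step 2: rate has units mol·L⁻¹·min⁻¹; [A]^0[B]^1 has units (mol·L⁻¹)^1.
Step 3: k = rate/([A]^0[B]^1), so units of k = (mol·L⁻¹)^(1-1)·min⁻¹ = min⁻¹.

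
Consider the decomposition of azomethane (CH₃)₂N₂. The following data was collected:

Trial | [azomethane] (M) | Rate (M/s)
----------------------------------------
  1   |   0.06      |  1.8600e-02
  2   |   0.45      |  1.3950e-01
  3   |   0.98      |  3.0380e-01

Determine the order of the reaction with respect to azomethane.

first order (1)

Step 1: Compare trials to find order n where rate₂/rate₁ = ([azomethane]₂/[azomethane]₁)^n
Step 2: rate₂/rate₁ = 1.3950e-01/1.8600e-02 = 7.5
Step 3: [azomethane]₂/[azomethane]₁ = 0.45/0.06 = 7.5
Step 4: n = ln(7.5)/ln(7.5) = 1.00 ≈ 1
Step 5: The reaction is first order in azomethane.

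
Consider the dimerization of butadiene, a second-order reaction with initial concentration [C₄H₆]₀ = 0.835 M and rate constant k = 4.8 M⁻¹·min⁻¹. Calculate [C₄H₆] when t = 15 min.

0.01366 M

Step 1: For a second-order reaction: 1/[C₄H₆] = 1/[C₄H₆]₀ + kt
Step 2: 1/[C₄H₆] = 1/0.835 + 4.8 × 15
Step 3: 1/[C₄H₆] = 1.198 + 72 = 73.2
Step 4: [C₄H₆] = 1/73.2 = 0.01366 M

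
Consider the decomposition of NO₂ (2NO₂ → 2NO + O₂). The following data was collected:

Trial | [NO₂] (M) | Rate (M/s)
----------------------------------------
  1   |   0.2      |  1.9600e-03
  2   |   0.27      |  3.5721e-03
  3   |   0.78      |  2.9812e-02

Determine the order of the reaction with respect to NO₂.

second order (2)

Step 1: Compare trials to find order n where rate₂/rate₁ = ([NO₂]₂/[NO₂]₁)^n
Step 2: rate₂/rate₁ = 3.5721e-03/1.9600e-03 = 1.822
Step 3: [NO₂]₂/[NO₂]₁ = 0.27/0.2 = 1.35
Step 4: n = ln(1.822)/ln(1.35) = 2.00 ≈ 2
Step 5: The reaction is second order in NO₂.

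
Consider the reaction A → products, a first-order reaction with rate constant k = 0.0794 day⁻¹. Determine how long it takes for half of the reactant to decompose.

8.73 day

Step 1: For a first-order reaction, t₁/₂ = ln(2)/k
Step 2: t₁/₂ = ln(2)/0.0794
Step 3: t₁/₂ = 0.6931/0.0794 = 8.73 day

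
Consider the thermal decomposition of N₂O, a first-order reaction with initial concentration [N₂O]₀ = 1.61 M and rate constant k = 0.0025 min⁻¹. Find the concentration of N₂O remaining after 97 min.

1.263 M

Step 1: For a first-order reaction: [N₂O] = [N₂O]₀ × e^(-kt)
Step 2: [N₂O] = 1.61 × e^(-0.0025 × 97)
Step 3: [N₂O] = 1.61 × e^(-0.2425)
Step 4: [N₂O] = 1.61 × 0.784664 = 1.263 M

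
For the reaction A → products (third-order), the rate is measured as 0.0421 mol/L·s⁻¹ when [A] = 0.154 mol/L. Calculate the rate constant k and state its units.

11.53 (mol/L)⁻²·s⁻¹

Step 1: rate = k[A]^3, so k = rate / [A]^3.
Step 2: k = 0.0421 / (0.154)^3 = 0.0421 / 0.003652.
Step 3: k = 11.53 (mol/L)⁻²·s⁻¹.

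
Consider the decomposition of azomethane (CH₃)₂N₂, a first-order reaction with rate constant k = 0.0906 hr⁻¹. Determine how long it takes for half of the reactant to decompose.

7.651 hr

Step 1: For a first-order reaction, t₁/₂ = ln(2)/k
Step 2: t₁/₂ = ln(2)/0.0906
Step 3: t₁/₂ = 0.6931/0.0906 = 7.651 hr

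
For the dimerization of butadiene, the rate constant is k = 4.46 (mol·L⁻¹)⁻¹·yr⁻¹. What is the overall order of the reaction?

second order (2)

Step 1: The units of k for an nth-order reaction are (concentration)^(1-n)·(time)⁻¹.
Step 2: Here k has units (mol·L⁻¹)⁻¹·yr⁻¹, so the concentration exponent is -1.
Step 3: 1 - n = -1 ⇒ n = 2. The reaction is second order.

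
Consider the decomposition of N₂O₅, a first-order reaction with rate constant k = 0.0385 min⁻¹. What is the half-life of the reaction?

18 min

Step 1: For a first-order reaction, t₁/₂ = ln(2)/k
Step 2: t₁/₂ = ln(2)/0.0385
Step 3: t₁/₂ = 0.6931/0.0385 = 18 min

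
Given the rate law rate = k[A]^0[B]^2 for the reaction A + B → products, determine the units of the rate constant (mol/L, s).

(mol/L)⁻¹·s⁻¹

Step 1: Overall order = 0 + 2 = 2.
Step 2: rate has units mol/L·s⁻¹; [A]^0[B]^2 has units (mol/L)^2.
Step 3: k = rate/([A]^0[B]^2), so units of k = (mol/L)^(1-2)·s⁻¹ = (mol/L)⁻¹·s⁻¹.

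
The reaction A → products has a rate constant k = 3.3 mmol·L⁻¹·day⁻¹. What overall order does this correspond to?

zeroth order (0)

Step 1: The units of k for an nth-order reaction are (concentration)^(1-n)·(time)⁻¹.
Step 2: Here k has units mmol·L⁻¹·day⁻¹, so the concentration exponent is 1.
Step 3: 1 - n = 1 ⇒ n = 0. The reaction is zeroth order.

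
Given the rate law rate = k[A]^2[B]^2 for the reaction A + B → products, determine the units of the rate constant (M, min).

M⁻³·min⁻¹

Step 1: Overall order = 2 + 2 = 4.
Step 2: rate has units M·min⁻¹; [A]^2[B]^2 has units M^4.
Step 3: k = rate/([A]^2[B]^2), so units of k = M^(1-4)·min⁻¹ = M⁻³·min⁻¹.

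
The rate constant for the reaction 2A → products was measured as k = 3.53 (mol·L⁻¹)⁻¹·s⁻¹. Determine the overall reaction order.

second order (2)

Step 1: The units of k for an nth-order reaction are (concentration)^(1-n)·(time)⁻¹.
Step 2: Here k has units (mol·L⁻¹)⁻¹·s⁻¹, so the concentration exponent is -1.
Step 3: 1 - n = -1 ⇒ n = 2. The reaction is second order.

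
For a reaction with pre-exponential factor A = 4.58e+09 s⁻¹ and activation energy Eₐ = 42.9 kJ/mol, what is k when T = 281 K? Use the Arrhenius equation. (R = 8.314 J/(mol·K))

4.85e+01 s⁻¹

Step 1: Use the Arrhenius equation: k = A × exp(-Eₐ/RT)
Step 2: Convert Eₐ to J/mol: 42.9 kJ/mol = 42900 J/mol
Step 3: Calculate the exponent: -Eₐ/(RT) = -42900/(8.314 × 281) = -18.36289
Step 4: k = 4.58e+09 × exp(-18.36289)
Step 5: k = 4.58e+09 × 1.05949e-08 = 4.8525e+01 s⁻¹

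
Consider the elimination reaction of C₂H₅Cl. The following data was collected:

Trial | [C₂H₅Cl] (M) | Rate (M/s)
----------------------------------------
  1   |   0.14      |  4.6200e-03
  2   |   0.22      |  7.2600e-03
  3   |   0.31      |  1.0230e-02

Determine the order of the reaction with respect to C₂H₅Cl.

first order (1)

Step 1: Compare trials to find order n where rate₂/rate₁ = ([C₂H₅Cl]₂/[C₂H₅Cl]₁)^n
Step 2: rate₂/rate₁ = 7.2600e-03/4.6200e-03 = 1.571
Step 3: [C₂H₅Cl]₂/[C₂H₅Cl]₁ = 0.22/0.14 = 1.571
Step 4: n = ln(1.571)/ln(1.571) = 1.00 ≈ 1
Step 5: The reaction is first order in C₂H₅Cl.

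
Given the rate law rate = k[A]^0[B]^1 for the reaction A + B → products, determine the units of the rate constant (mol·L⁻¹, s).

s⁻¹

Step 1: Overall order = 0 + 1 = 1.
Step 2: rate has units mol·L⁻¹·s⁻¹; [A]^0[B]^1 has units (mol·L⁻¹)^1.
Step 3: k = rate/([A]^0[B]^1), so units of k = (mol·L⁻¹)^(1-1)·s⁻¹ = s⁻¹.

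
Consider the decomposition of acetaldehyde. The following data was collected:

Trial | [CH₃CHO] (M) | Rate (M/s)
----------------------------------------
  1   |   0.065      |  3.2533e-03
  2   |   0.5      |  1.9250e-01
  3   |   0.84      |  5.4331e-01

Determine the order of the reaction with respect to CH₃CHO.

second order (2)

Step 1: Compare trials to find order n where rate₂/rate₁ = ([CH₃CHO]₂/[CH₃CHO]₁)^n
Step 2: rate₂/rate₁ = 1.9250e-01/3.2533e-03 = 59.17
Step 3: [CH₃CHO]₂/[CH₃CHO]₁ = 0.5/0.065 = 7.692
Step 4: n = ln(59.17)/ln(7.692) = 2.00 ≈ 2
Step 5: The reaction is second order in CH₃CHO.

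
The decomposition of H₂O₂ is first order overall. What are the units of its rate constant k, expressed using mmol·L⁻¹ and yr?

yr⁻¹

Step 1: For overall order n, rate = k × (concentration)^n.
Step 2: Rate has units mmol·L⁻¹·yr⁻¹; concentration term has units (mmol·L⁻¹)^1.
Step 3: k = rate / (concentration)^n, so units of k = (mmol·L⁻¹)^(1-1)·yr⁻¹ = yr⁻¹.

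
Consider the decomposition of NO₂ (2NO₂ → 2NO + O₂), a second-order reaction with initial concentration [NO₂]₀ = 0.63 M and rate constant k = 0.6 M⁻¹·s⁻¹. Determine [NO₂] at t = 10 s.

0.1318 M

Step 1: For a second-order reaction: 1/[NO₂] = 1/[NO₂]₀ + kt
Step 2: 1/[NO₂] = 1/0.63 + 0.6 × 10
Step 3: 1/[NO₂] = 1.587 + 6 = 7.587
Step 4: [NO₂] = 1/7.587 = 0.1318 M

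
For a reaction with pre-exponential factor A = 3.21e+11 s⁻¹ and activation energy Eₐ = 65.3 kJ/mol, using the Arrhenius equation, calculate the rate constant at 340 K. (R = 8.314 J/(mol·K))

2.98e+01 s⁻¹

Step 1: Use the Arrhenius equation: k = A × exp(-Eₐ/RT)
Step 2: Convert Eₐ to J/mol: 65.3 kJ/mol = 65300 J/mol
Step 3: Calculate the exponent: -Eₐ/(RT) = -65300/(8.314 × 340) = -23.10065
Step 4: k = 3.21e+11 × exp(-23.10065)
Step 5: k = 3.21e+11 × 9.27930e-11 = 2.9787e+01 s⁻¹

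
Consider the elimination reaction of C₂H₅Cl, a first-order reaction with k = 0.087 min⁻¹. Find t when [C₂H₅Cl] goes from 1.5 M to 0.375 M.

15.93 min

Step 1: For first-order: t = ln([C₂H₅Cl]₀/[C₂H₅Cl])/k
Step 2: t = ln(1.5/0.375)/0.087
Step 3: t = ln(4)/0.087
Step 4: t = 1.386/0.087 = 15.93 min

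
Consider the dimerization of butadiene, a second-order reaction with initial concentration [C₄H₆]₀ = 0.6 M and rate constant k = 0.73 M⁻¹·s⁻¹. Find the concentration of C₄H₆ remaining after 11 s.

0.1031 M

Step 1: For a second-order reaction: 1/[C₄H₆] = 1/[C₄H₆]₀ + kt
Step 2: 1/[C₄H₆] = 1/0.6 + 0.73 × 11
Step 3: 1/[C₄H₆] = 1.667 + 8.03 = 9.697
Step 4: [C₄H₆] = 1/9.697 = 0.1031 M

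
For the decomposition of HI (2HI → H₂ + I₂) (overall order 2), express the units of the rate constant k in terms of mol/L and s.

(mol/L)⁻¹·s⁻¹

Step 1: For overall order n, rate = k × (concentration)^n.
Step 2: Rate has units mol/L·s⁻¹; concentration term has units (mol/L)^2.
Step 3: k = rate / (concentration)^n, so units of k = (mol/L)^(1-2)·s⁻¹ = (mol/L)⁻¹·s⁻¹.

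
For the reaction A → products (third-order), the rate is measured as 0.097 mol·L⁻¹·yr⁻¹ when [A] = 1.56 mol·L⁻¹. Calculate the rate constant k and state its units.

0.02555 (mol·L⁻¹)⁻²·yr⁻¹

Step 1: rate = k[A]^3, so k = rate / [A]^3.
Step 2: k = 0.097 / (1.56)^3 = 0.097 / 3.796.
Step 3: k = 0.02555 (mol·L⁻¹)⁻²·yr⁻¹.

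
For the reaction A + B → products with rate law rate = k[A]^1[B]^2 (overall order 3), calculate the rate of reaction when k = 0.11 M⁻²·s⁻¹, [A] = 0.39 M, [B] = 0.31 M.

0.004123 M/s

Step 1: The rate law is rate = k[A]^1[B]^2, overall order = 1+2 = 3
Step 2: Substitute values: rate = 0.11 × (0.39)^1 × (0.31)^2
Step 3: rate = 0.11 × 0.39 × 0.0961 = 0.00412269 M/s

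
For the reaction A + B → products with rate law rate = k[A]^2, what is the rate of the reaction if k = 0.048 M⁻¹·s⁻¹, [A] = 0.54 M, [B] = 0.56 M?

0.014 M/s

Step 1: The rate law is rate = k[A]^2
Step 2: Note that the rate does not depend on [B] (zero order in B).
Step 3: rate = 0.048 × (0.54)^2 = 0.0139968 M/s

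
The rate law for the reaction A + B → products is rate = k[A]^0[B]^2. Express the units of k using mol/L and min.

(mol/L)⁻¹·min⁻¹

Step 1: Overall order = 0 + 2 = 2.
Step 2: rate has units mol/L·min⁻¹; [A]^0[B]^2 has units (mol/L)^2.
Step 3: k = rate/([A]^0[B]^2), so units of k = (mol/L)^(1-2)·min⁻¹ = (mol/L)⁻¹·min⁻¹.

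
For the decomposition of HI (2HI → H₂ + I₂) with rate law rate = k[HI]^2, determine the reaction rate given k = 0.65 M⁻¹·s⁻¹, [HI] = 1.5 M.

1.463 M/s

Step 1: Identify the rate law: rate = k[HI]^2
Step 2: Substitute values: rate = 0.65 × (1.5)^2
Step 3: Calculate: rate = 0.65 × 2.25 = 1.4625 M/s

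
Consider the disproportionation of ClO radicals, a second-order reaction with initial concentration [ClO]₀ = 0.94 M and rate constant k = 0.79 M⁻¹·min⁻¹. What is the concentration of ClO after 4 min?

0.2368 M

Step 1: For a second-order reaction: 1/[ClO] = 1/[ClO]₀ + kt
Step 2: 1/[ClO] = 1/0.94 + 0.79 × 4
Step 3: 1/[ClO] = 1.064 + 3.16 = 4.224
Step 4: [ClO] = 1/4.224 = 0.2368 M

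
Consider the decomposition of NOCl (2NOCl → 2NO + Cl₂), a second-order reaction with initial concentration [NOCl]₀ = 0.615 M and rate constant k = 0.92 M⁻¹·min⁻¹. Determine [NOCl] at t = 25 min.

0.04061 M

Step 1: For a second-order reaction: 1/[NOCl] = 1/[NOCl]₀ + kt
Step 2: 1/[NOCl] = 1/0.615 + 0.92 × 25
Step 3: 1/[NOCl] = 1.626 + 23 = 24.63
Step 4: [NOCl] = 1/24.63 = 0.04061 M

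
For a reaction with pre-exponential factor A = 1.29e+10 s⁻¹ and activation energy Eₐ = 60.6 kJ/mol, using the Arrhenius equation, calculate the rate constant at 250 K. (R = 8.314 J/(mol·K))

2.81e-03 s⁻¹

Step 1: Use the Arrhenius equation: k = A × exp(-Eₐ/RT)
Step 2: Convert Eₐ to J/mol: 60.6 kJ/mol = 60600 J/mol
Step 3: Calculate the exponent: -Eₐ/(RT) = -60600/(8.314 × 250) = -29.15564
Step 4: k = 1.29e+10 × exp(-29.15564)
Step 5: k = 1.29e+10 × 2.17704e-13 = 2.8084e-03 s⁻¹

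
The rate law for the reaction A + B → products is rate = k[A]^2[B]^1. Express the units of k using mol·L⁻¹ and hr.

(mol·L⁻¹)⁻²·hr⁻¹

Step 1: Overall order = 2 + 1 = 3.
Step 2: rate has units mol·L⁻¹·hr⁻¹; [A]^2[B]^1 has units (mol·L⁻¹)^3.
Step 3: k = rate/([A]^2[B]^1), so units of k = (mol·L⁻¹)^(1-3)·hr⁻¹ = (mol·L⁻¹)⁻²·hr⁻¹.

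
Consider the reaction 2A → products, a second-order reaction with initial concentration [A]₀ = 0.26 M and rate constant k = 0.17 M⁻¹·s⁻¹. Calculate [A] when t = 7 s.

0.1986 M

Step 1: For a second-order reaction: 1/[A] = 1/[A]₀ + kt
Step 2: 1/[A] = 1/0.26 + 0.17 × 7
Step 3: 1/[A] = 3.846 + 1.19 = 5.036
Step 4: [A] = 1/5.036 = 0.1986 M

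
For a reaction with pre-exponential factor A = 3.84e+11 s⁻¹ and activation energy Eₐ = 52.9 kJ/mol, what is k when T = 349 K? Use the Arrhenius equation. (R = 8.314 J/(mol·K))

4.64e+03 s⁻¹

Step 1: Use the Arrhenius equation: k = A × exp(-Eₐ/RT)
Step 2: Convert Eₐ to J/mol: 52.9 kJ/mol = 52900 J/mol
Step 3: Calculate the exponent: -Eₐ/(RT) = -52900/(8.314 × 349) = -18.23141
Step 4: k = 3.84e+11 × exp(-18.23141)
Step 5: k = 3.84e+11 × 1.20837e-08 = 4.6401e+03 s⁻¹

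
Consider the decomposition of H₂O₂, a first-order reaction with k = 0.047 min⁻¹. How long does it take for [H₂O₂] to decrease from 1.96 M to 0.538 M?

27.51 min

Step 1: For first-order: t = ln([H₂O₂]₀/[H₂O₂])/k
Step 2: t = ln(1.96/0.538)/0.047
Step 3: t = ln(3.643)/0.047
Step 4: t = 1.293/0.047 = 27.51 min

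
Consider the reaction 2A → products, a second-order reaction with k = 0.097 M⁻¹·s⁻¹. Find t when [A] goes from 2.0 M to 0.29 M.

30.39 s

Step 1: For second-order: t = (1/[A] - 1/[A]₀)/k
Step 2: t = (1/0.29 - 1/2.0)/0.097
Step 3: t = (3.448 - 0.5)/0.097
Step 4: t = 2.948/0.097 = 30.39 s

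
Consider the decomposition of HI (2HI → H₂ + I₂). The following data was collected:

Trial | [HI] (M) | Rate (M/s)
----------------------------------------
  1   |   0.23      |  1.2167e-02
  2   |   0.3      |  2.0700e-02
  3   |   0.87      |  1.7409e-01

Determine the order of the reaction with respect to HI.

second order (2)

Step 1: Compare trials to find order n where rate₂/rate₁ = ([HI]₂/[HI]₁)^n
Step 2: rate₂/rate₁ = 2.0700e-02/1.2167e-02 = 1.701
Step 3: [HI]₂/[HI]₁ = 0.3/0.23 = 1.304
Step 4: n = ln(1.701)/ln(1.304) = 2.00 ≈ 2
Step 5: The reaction is second order in HI.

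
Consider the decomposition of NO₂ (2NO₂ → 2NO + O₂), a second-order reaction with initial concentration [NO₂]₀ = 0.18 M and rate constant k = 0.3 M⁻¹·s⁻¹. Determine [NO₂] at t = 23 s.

0.08029 M

Step 1: For a second-order reaction: 1/[NO₂] = 1/[NO₂]₀ + kt
Step 2: 1/[NO₂] = 1/0.18 + 0.3 × 23
Step 3: 1/[NO₂] = 5.556 + 6.9 = 12.46
Step 4: [NO₂] = 1/12.46 = 0.08029 M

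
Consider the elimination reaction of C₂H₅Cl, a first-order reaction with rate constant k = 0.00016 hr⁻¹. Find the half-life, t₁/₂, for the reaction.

4332 hr

Step 1: For a first-order reaction, t₁/₂ = ln(2)/k
Step 2: t₁/₂ = ln(2)/0.00016
Step 3: t₁/₂ = 0.6931/0.00016 = 4332 hr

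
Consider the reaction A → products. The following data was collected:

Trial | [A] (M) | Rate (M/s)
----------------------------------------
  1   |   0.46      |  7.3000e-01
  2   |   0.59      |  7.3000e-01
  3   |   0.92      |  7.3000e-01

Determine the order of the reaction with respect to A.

zeroth order (0)

Step 1: Compare trials - when concentration changes, rate stays constant.
Step 2: rate₂/rate₁ = 7.3000e-01/7.3000e-01 = 1
Step 3: [A]₂/[A]₁ = 0.59/0.46 = 1.283
Step 4: Since rate ratio ≈ (conc ratio)^0, the reaction is zeroth order.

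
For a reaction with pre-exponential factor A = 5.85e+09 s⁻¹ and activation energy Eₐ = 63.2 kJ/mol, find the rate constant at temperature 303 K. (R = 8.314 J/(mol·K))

7.44e-02 s⁻¹

Step 1: Use the Arrhenius equation: k = A × exp(-Eₐ/RT)
Step 2: Convert Eₐ to J/mol: 63.2 kJ/mol = 63200 J/mol
Step 3: Calculate the exponent: -Eₐ/(RT) = -63200/(8.314 × 303) = -25.08791
Step 4: k = 5.85e+09 × exp(-25.08791)
Step 5: k = 5.85e+09 × 1.27192e-11 = 7.4407e-02 s⁻¹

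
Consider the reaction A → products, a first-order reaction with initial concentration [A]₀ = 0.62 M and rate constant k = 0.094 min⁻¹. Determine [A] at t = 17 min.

0.1254 M

Step 1: For a first-order reaction: [A] = [A]₀ × e^(-kt)
Step 2: [A] = 0.62 × e^(-0.094 × 17)
Step 3: [A] = 0.62 × e^(-1.598)
Step 4: [A] = 0.62 × 0.202301 = 0.1254 M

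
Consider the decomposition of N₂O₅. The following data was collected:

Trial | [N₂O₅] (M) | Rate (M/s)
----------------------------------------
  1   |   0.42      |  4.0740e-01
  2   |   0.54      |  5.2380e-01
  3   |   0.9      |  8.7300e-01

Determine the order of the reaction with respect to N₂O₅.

first order (1)

Step 1: Compare trials to find order n where rate₂/rate₁ = ([N₂O₅]₂/[N₂O₅]₁)^n
Step 2: rate₂/rate₁ = 5.2380e-01/4.0740e-01 = 1.286
Step 3: [N₂O₅]₂/[N₂O₅]₁ = 0.54/0.42 = 1.286
Step 4: n = ln(1.286)/ln(1.286) = 1.00 ≈ 1
Step 5: The reaction is first order in N₂O₅.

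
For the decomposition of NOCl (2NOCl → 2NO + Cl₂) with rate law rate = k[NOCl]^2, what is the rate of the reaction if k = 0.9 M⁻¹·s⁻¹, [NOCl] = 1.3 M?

1.521 M/s

Step 1: Identify the rate law: rate = k[NOCl]^2
Step 2: Substitute values: rate = 0.9 × (1.3)^2
Step 3: Calculate: rate = 0.9 × 1.69 = 1.521 M/s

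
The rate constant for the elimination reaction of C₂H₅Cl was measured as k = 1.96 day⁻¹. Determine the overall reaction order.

first order (1)

Step 1: The units of k for an nth-order reaction are (concentration)^(1-n)·(time)⁻¹.
Step 2: Here k has units day⁻¹, so the concentration exponent is 0.
Step 3: 1 - n = 0 ⇒ n = 1. The reaction is first order.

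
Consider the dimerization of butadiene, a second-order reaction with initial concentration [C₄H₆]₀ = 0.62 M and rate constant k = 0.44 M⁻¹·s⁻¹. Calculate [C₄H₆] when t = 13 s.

0.1364 M

Step 1: For a second-order reaction: 1/[C₄H₆] = 1/[C₄H₆]₀ + kt
Step 2: 1/[C₄H₆] = 1/0.62 + 0.44 × 13
Step 3: 1/[C₄H₆] = 1.613 + 5.72 = 7.333
Step 4: [C₄H₆] = 1/7.333 = 0.1364 M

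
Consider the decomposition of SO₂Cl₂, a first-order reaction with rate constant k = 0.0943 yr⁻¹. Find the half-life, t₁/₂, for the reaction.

7.35 yr

Step 1: For a first-order reaction, t₁/₂ = ln(2)/k
Step 2: t₁/₂ = ln(2)/0.0943
Step 3: t₁/₂ = 0.6931/0.0943 = 7.35 yr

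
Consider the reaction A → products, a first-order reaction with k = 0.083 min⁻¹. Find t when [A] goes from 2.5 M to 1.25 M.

8.351 min

Step 1: For first-order: t = ln([A]₀/[A])/k
Step 2: t = ln(2.5/1.25)/0.083
Step 3: t = ln(2)/0.083
Step 4: t = 0.6931/0.083 = 8.351 min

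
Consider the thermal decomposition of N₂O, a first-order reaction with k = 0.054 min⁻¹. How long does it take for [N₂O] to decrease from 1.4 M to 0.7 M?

12.84 min

Step 1: For first-order: t = ln([N₂O]₀/[N₂O])/k
Step 2: t = ln(1.4/0.7)/0.054
Step 3: t = ln(2)/0.054
Step 4: t = 0.6931/0.054 = 12.84 min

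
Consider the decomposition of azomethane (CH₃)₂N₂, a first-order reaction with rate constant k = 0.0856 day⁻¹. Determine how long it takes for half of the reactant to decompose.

8.098 day

Step 1: For a first-order reaction, t₁/₂ = ln(2)/k
Step 2: t₁/₂ = ln(2)/0.0856
Step 3: t₁/₂ = 0.6931/0.0856 = 8.098 day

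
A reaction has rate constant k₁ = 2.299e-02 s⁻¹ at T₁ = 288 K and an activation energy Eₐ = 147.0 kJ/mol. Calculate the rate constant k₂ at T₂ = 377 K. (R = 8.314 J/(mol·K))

4.527e+04 s⁻¹

Step 1: Use the two-temperature Arrhenius form: ln(k₂/k₁) = -Eₐ/R × (1/T₂ - 1/T₁)
Step 2: Convert Eₐ to J/mol: 147.0 kJ/mol = 147000 J/mol
Step 3: 1/T₂ - 1/T₁ = 1/377 - 1/288 = -8.197023e-04 K⁻¹
Step 4: ln(k₂/k₁) = -147000/8.314 × -8.197023e-04 = 14.49317
Step 5: k₂ = k₁ × exp(14.49317) = 2.299e-02 × 1.96926e+06 = 4.527e+04 s⁻¹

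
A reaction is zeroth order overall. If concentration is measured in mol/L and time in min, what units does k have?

mol/L·min⁻¹

Step 1: For overall order n, rate = k × (concentration)^n.
Step 2: Rate has units mol/L·min⁻¹; concentration term has units (mol/L)^0.
Step 3: k = rate / (concentration)^n, so units of k = (mol/L)^(1-0)·min⁻¹ = mol/L·min⁻¹.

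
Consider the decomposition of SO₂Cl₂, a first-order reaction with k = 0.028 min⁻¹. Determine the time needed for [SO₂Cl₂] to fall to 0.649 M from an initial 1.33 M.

25.63 min

Step 1: For first-order: t = ln([SO₂Cl₂]₀/[SO₂Cl₂])/k
Step 2: t = ln(1.33/0.649)/0.028
Step 3: t = ln(2.049)/0.028
Step 4: t = 0.7175/0.028 = 25.63 min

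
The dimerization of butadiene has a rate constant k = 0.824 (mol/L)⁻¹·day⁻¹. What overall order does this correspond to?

second order (2)

Step 1: The units of k for an nth-order reaction are (concentration)^(1-n)·(time)⁻¹.
Step 2: Here k has units (mol/L)⁻¹·day⁻¹, so the concentration exponent is -1.
Step 3: 1 - n = -1 ⇒ n = 2. The reaction is second order.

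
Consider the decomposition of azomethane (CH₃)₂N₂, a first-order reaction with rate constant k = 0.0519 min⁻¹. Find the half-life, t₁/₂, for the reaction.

13.36 min

Step 1: For a first-order reaction, t₁/₂ = ln(2)/k
Step 2: t₁/₂ = ln(2)/0.0519
Step 3: t₁/₂ = 0.6931/0.0519 = 13.36 min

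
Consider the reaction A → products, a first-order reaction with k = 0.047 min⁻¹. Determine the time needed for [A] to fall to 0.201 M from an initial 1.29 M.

39.56 min

Step 1: For first-order: t = ln([A]₀/[A])/k
Step 2: t = ln(1.29/0.201)/0.047
Step 3: t = ln(6.418)/0.047
Step 4: t = 1.859/0.047 = 39.56 min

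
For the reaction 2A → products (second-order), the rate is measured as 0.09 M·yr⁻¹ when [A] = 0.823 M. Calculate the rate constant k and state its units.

0.1329 M⁻¹·yr⁻¹

Step 1: rate = k[A]^2, so k = rate / [A]^2.
Step 2: k = 0.09 / (0.823)^2 = 0.09 / 0.6773.
Step 3: k = 0.1329 M⁻¹·yr⁻¹.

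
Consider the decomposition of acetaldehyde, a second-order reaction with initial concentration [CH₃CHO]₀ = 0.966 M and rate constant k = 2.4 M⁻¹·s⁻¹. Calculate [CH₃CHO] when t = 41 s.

0.01006 M

Step 1: For a second-order reaction: 1/[CH₃CHO] = 1/[CH₃CHO]₀ + kt
Step 2: 1/[CH₃CHO] = 1/0.966 + 2.4 × 41
Step 3: 1/[CH₃CHO] = 1.035 + 98.4 = 99.44
Step 4: [CH₃CHO] = 1/99.44 = 0.01006 M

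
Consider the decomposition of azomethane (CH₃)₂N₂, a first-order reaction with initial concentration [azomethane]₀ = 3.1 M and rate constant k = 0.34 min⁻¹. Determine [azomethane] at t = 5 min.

0.5663 M

Step 1: For a first-order reaction: [azomethane] = [azomethane]₀ × e^(-kt)
Step 2: [azomethane] = 3.1 × e^(-0.34 × 5)
Step 3: [azomethane] = 3.1 × e^(-1.7)
Step 4: [azomethane] = 3.1 × 0.182684 = 0.5663 M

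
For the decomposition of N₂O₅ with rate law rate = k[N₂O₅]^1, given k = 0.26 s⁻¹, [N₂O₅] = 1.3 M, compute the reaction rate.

0.338 M/s

Step 1: Identify the rate law: rate = k[N₂O₅]^1
Step 2: Substitute values: rate = 0.26 × (1.3)^1
Step 3: Calculate: rate = 0.26 × 1.3 = 0.338 M/s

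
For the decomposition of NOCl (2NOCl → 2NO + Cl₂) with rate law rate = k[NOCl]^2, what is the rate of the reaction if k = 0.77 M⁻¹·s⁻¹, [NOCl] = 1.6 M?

1.971 M/s

Step 1: Identify the rate law: rate = k[NOCl]^2
Step 2: Substitute values: rate = 0.77 × (1.6)^2
Step 3: Calculate: rate = 0.77 × 2.56 = 1.9712 M/s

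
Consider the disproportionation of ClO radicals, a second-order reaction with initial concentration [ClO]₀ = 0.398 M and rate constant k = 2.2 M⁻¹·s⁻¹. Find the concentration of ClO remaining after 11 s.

0.03744 M

Step 1: For a second-order reaction: 1/[ClO] = 1/[ClO]₀ + kt
Step 2: 1/[ClO] = 1/0.398 + 2.2 × 11
Step 3: 1/[ClO] = 2.513 + 24.2 = 26.71
Step 4: [ClO] = 1/26.71 = 0.03744 M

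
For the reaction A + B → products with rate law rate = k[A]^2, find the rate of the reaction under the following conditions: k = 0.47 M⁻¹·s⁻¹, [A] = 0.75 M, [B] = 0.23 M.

0.2644 M/s

Step 1: The rate law is rate = k[A]^2
Step 2: Note that the rate does not depend on [B] (zero order in B).
Step 3: rate = 0.47 × (0.75)^2 = 0.264375 M/s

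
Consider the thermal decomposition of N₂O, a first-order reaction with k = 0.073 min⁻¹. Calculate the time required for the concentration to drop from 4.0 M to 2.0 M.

9.495 min

Step 1: For first-order: t = ln([N₂O]₀/[N₂O])/k
Step 2: t = ln(4.0/2.0)/0.073
Step 3: t = ln(2)/0.073
Step 4: t = 0.6931/0.073 = 9.495 min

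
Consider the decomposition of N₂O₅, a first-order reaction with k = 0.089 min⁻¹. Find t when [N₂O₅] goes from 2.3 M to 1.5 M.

4.803 min

Step 1: For first-order: t = ln([N₂O₅]₀/[N₂O₅])/k
Step 2: t = ln(2.3/1.5)/0.089
Step 3: t = ln(1.533)/0.089
Step 4: t = 0.4274/0.089 = 4.803 min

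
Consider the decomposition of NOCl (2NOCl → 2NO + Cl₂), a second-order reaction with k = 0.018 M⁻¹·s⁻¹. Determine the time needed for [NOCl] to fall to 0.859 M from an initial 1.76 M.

33.11 s

Step 1: For second-order: t = (1/[NOCl] - 1/[NOCl]₀)/k
Step 2: t = (1/0.859 - 1/1.76)/0.018
Step 3: t = (1.164 - 0.5682)/0.018
Step 4: t = 0.596/0.018 = 33.11 s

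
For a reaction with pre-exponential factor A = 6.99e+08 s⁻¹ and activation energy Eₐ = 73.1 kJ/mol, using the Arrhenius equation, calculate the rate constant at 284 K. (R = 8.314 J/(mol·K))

2.51e-05 s⁻¹

Step 1: Use the Arrhenius equation: k = A × exp(-Eₐ/RT)
Step 2: Convert Eₐ to J/mol: 73.1 kJ/mol = 73100 J/mol
Step 3: Calculate the exponent: -Eₐ/(RT) = -73100/(8.314 × 284) = -30.95915
Step 4: k = 6.99e+08 × exp(-30.95915)
Step 5: k = 6.99e+08 × 3.58601e-14 = 2.5066e-05 s⁻¹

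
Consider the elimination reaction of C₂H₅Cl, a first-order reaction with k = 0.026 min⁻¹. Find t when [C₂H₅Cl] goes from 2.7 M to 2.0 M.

11.54 min

Step 1: For first-order: t = ln([C₂H₅Cl]₀/[C₂H₅Cl])/k
Step 2: t = ln(2.7/2.0)/0.026
Step 3: t = ln(1.35)/0.026
Step 4: t = 0.3001/0.026 = 11.54 min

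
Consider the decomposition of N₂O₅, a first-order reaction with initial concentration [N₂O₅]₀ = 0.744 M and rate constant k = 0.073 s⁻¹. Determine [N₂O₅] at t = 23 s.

0.1388 M

Step 1: For a first-order reaction: [N₂O₅] = [N₂O₅]₀ × e^(-kt)
Step 2: [N₂O₅] = 0.744 × e^(-0.073 × 23)
Step 3: [N₂O₅] = 0.744 × e^(-1.679)
Step 4: [N₂O₅] = 0.744 × 0.18656 = 0.1388 M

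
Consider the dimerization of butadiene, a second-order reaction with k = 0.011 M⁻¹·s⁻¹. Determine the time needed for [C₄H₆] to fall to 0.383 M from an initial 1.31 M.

168 s

Step 1: For second-order: t = (1/[C₄H₆] - 1/[C₄H₆]₀)/k
Step 2: t = (1/0.383 - 1/1.31)/0.011
Step 3: t = (2.611 - 0.7634)/0.011
Step 4: t = 1.848/0.011 = 168 s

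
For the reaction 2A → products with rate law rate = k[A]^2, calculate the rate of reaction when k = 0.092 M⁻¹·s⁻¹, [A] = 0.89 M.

0.07287 M/s

Step 1: Identify the rate law: rate = k[A]^2
Step 2: Substitute values: rate = 0.092 × (0.89)^2
Step 3: Calculate: rate = 0.092 × 0.7921 = 0.0728732 M/s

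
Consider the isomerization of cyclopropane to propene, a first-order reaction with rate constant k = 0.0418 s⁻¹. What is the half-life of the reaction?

16.58 s

Step 1: For a first-order reaction, t₁/₂ = ln(2)/k
Step 2: t₁/₂ = ln(2)/0.0418
Step 3: t₁/₂ = 0.6931/0.0418 = 16.58 s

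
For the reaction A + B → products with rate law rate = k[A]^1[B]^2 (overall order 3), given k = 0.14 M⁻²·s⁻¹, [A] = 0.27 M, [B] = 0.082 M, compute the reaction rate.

0.0002542 M/s

Step 1: The rate law is rate = k[A]^1[B]^2, overall order = 1+2 = 3
Step 2: Substitute values: rate = 0.14 × (0.27)^1 × (0.082)^2
Step 3: rate = 0.14 × 0.27 × 0.006724 = 0.000254167 M/s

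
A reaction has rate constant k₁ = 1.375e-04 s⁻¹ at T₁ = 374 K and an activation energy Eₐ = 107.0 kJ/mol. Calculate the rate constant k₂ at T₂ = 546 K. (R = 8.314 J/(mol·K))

7.017e+00 s⁻¹

Step 1: Use the two-temperature Arrhenius form: ln(k₂/k₁) = -Eₐ/R × (1/T₂ - 1/T₁)
Step 2: Convert Eₐ to J/mol: 107.0 kJ/mol = 107000 J/mol
Step 3: 1/T₂ - 1/T₁ = 1/546 - 1/374 = -8.422950e-04 K⁻¹
Step 4: ln(k₂/k₁) = -107000/8.314 × -8.422950e-04 = 10.84022
Step 5: k₂ = k₁ × exp(10.84022) = 1.375e-04 × 5.10326e+04 = 7.017e+00 s⁻¹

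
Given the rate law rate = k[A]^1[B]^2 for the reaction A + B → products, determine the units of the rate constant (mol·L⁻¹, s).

(mol·L⁻¹)⁻²·s⁻¹

Step 1: Overall order = 1 + 2 = 3.
Step 2: rate has units mol·L⁻¹·s⁻¹; [A]^1[B]^2 has units (mol·L⁻¹)^3.
Step 3: k = rate/([A]^1[B]^2), so units of k = (mol·L⁻¹)^(1-3)·s⁻¹ = (mol·L⁻¹)⁻²·s⁻¹.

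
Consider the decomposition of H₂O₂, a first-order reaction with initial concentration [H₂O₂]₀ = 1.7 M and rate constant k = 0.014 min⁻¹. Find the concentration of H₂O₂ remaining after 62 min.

0.7136 M

Step 1: For a first-order reaction: [H₂O₂] = [H₂O₂]₀ × e^(-kt)
Step 2: [H₂O₂] = 1.7 × e^(-0.014 × 62)
Step 3: [H₂O₂] = 1.7 × e^(-0.868)
Step 4: [H₂O₂] = 1.7 × 0.41979 = 0.7136 M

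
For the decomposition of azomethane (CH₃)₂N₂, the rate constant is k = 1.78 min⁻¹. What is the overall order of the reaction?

first order (1)

Step 1: The units of k for an nth-order reaction are (concentration)^(1-n)·(time)⁻¹.
Step 2: Here k has units min⁻¹, so the concentration exponent is 0.
Step 3: 1 - n = 0 ⇒ n = 1. The reaction is first order.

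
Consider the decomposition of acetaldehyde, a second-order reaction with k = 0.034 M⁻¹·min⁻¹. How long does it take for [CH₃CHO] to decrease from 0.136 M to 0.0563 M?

306.1 min

Step 1: For second-order: t = (1/[CH₃CHO] - 1/[CH₃CHO]₀)/k
Step 2: t = (1/0.0563 - 1/0.136)/0.034
Step 3: t = (17.76 - 7.353)/0.034
Step 4: t = 10.41/0.034 = 306.1 min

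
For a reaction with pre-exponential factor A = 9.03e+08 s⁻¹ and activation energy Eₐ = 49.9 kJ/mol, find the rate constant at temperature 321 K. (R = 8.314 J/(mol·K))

6.85e+00 s⁻¹

Step 1: Use the Arrhenius equation: k = A × exp(-Eₐ/RT)
Step 2: Convert Eₐ to J/mol: 49.9 kJ/mol = 49900 J/mol
Step 3: Calculate the exponent: -Eₐ/(RT) = -49900/(8.314 × 321) = -18.69758
Step 4: k = 9.03e+08 × exp(-18.69758)
Step 5: k = 9.03e+08 × 7.58131e-09 = 6.8459e+00 s⁻¹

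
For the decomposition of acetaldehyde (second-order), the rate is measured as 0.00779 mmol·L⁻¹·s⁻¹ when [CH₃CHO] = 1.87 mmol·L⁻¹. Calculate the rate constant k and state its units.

0.002228 (mmol·L⁻¹)⁻¹·s⁻¹

Step 1: rate = k[CH₃CHO]^2, so k = rate / [CH₃CHO]^2.
Step 2: k = 0.00779 / (1.87)^2 = 0.00779 / 3.497.
Step 3: k = 0.002228 (mmol·L⁻¹)⁻¹·s⁻¹.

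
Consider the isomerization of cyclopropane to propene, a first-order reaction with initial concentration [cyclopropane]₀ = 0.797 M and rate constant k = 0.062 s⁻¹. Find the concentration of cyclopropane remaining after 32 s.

0.1096 M

Step 1: For a first-order reaction: [cyclopropane] = [cyclopropane]₀ × e^(-kt)
Step 2: [cyclopropane] = 0.797 × e^(-0.062 × 32)
Step 3: [cyclopropane] = 0.797 × e^(-1.984)
Step 4: [cyclopropane] = 0.797 × 0.137518 = 0.1096 M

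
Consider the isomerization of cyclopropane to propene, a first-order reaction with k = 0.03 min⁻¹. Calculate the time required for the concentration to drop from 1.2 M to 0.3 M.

46.21 min

Step 1: For first-order: t = ln([cyclopropane]₀/[cyclopropane])/k
Step 2: t = ln(1.2/0.3)/0.03
Step 3: t = ln(4)/0.03
Step 4: t = 1.386/0.03 = 46.21 min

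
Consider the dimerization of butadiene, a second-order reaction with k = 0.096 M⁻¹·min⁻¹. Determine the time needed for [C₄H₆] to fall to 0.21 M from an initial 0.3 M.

14.88 min

Step 1: For second-order: t = (1/[C₄H₆] - 1/[C₄H₆]₀)/k
Step 2: t = (1/0.21 - 1/0.3)/0.096
Step 3: t = (4.762 - 3.333)/0.096
Step 4: t = 1.429/0.096 = 14.88 min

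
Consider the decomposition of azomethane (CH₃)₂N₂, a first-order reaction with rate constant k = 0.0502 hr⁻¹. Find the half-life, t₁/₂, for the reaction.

13.81 hr

Step 1: For a first-order reaction, t₁/₂ = ln(2)/k
Step 2: t₁/₂ = ln(2)/0.0502
Step 3: t₁/₂ = 0.6931/0.0502 = 13.81 hr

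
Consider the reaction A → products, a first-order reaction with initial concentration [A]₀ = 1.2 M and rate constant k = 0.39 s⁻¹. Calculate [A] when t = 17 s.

0.001584 M

Step 1: For a first-order reaction: [A] = [A]₀ × e^(-kt)
Step 2: [A] = 1.2 × e^(-0.39 × 17)
Step 3: [A] = 1.2 × e^(-6.63)
Step 4: [A] = 1.2 × 0.00132016 = 0.001584 M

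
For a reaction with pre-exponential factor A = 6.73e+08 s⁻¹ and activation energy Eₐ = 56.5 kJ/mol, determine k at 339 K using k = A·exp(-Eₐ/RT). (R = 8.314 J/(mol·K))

1.32e+00 s⁻¹

Step 1: Use the Arrhenius equation: k = A × exp(-Eₐ/RT)
Step 2: Convert Eₐ to J/mol: 56.5 kJ/mol = 56500 J/mol
Step 3: Calculate the exponent: -Eₐ/(RT) = -56500/(8.314 × 339) = -20.04651
Step 4: k = 6.73e+08 × exp(-20.04651)
Step 5: k = 6.73e+08 × 1.96748e-09 = 1.3241e+00 s⁻¹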